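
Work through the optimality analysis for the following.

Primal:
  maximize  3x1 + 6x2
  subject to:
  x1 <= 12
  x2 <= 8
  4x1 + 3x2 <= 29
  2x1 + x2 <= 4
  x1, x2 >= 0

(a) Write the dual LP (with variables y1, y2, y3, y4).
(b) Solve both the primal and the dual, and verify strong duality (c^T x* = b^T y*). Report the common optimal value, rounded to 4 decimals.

The standard primal-dual pair for 'max c^T x s.t. A x <= b, x >= 0' is:
  Dual:  min b^T y  s.t.  A^T y >= c,  y >= 0.

So the dual LP is:
  minimize  12y1 + 8y2 + 29y3 + 4y4
  subject to:
    y1 + 4y3 + 2y4 >= 3
    y2 + 3y3 + y4 >= 6
    y1, y2, y3, y4 >= 0

Solving the primal: x* = (0, 4).
  primal value c^T x* = 24.
Solving the dual: y* = (0, 0, 0, 6).
  dual value b^T y* = 24.
Strong duality: c^T x* = b^T y*. Confirmed.

24


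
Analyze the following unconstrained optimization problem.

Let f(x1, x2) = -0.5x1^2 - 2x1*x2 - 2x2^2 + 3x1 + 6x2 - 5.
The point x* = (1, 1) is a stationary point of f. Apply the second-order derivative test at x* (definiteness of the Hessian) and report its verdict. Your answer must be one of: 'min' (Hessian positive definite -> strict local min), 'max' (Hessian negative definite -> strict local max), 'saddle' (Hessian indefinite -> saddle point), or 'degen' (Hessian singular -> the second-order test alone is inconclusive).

Compute the Hessian H = grad^2 f:
  H = [[-1, -2], [-2, -4]]
Verify stationarity: grad f(x*) = H x* + g = (0, 0).
Eigenvalues of H: -5, 0.
H has a zero eigenvalue (singular; negative semidefinite but not definite), so H is neither positive definite, negative definite, nor indefinite. The second-order test alone is inconclusive -> degen.
(Indeed, f is constant along the null direction of H through x*, so x* is not a strict local extremum.)

degen


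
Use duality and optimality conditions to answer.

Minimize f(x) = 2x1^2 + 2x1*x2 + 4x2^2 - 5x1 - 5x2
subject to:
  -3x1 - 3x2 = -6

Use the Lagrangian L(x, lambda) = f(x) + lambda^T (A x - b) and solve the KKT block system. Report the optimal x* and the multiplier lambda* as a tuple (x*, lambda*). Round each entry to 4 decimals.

Form the Lagrangian:
  L(x, lambda) = (1/2) x^T Q x + c^T x + lambda^T (A x - b)
Stationarity (grad_x L = 0): Q x + c + A^T lambda = 0.
Primal feasibility: A x = b.

This gives the KKT block system:
  [ Q   A^T ] [ x     ]   [-c ]
  [ A    0  ] [ lambda ] = [ b ]

Solving the linear system:
  x*      = (1.5, 0.5)
  lambda* = (0.6667)
  f(x*)   = -3

x* = (1.5, 0.5), lambda* = (0.6667)


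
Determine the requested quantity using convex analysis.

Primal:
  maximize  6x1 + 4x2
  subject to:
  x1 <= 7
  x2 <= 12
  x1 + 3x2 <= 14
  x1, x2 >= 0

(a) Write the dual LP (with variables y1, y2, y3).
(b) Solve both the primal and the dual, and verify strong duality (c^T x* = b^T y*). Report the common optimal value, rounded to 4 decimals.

The standard primal-dual pair for 'max c^T x s.t. A x <= b, x >= 0' is:
  Dual:  min b^T y  s.t.  A^T y >= c,  y >= 0.

So the dual LP is:
  minimize  7y1 + 12y2 + 14y3
  subject to:
    y1 + y3 >= 6
    y2 + 3y3 >= 4
    y1, y2, y3 >= 0

Solving the primal: x* = (7, 2.3333).
  primal value c^T x* = 51.3333.
Solving the dual: y* = (4.6667, 0, 1.3333).
  dual value b^T y* = 51.3333.
Strong duality: c^T x* = b^T y*. Confirmed.

51.3333


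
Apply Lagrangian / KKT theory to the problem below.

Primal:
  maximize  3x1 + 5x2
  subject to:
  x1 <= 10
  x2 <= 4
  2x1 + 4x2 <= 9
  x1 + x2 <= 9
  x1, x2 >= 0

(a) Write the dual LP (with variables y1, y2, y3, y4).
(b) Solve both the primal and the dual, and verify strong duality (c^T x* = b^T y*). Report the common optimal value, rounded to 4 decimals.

The standard primal-dual pair for 'max c^T x s.t. A x <= b, x >= 0' is:
  Dual:  min b^T y  s.t.  A^T y >= c,  y >= 0.

So the dual LP is:
  minimize  10y1 + 4y2 + 9y3 + 9y4
  subject to:
    y1 + 2y3 + y4 >= 3
    y2 + 4y3 + y4 >= 5
    y1, y2, y3, y4 >= 0

Solving the primal: x* = (4.5, 0).
  primal value c^T x* = 13.5.
Solving the dual: y* = (0, 0, 1.5, 0).
  dual value b^T y* = 13.5.
Strong duality: c^T x* = b^T y*. Confirmed.

13.5


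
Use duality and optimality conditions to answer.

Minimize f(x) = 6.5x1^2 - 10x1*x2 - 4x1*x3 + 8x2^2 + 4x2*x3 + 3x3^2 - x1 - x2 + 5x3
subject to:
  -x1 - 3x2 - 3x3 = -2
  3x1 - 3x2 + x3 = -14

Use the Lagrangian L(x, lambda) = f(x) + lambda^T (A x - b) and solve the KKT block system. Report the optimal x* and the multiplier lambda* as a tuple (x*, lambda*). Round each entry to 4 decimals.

Form the Lagrangian:
  L(x, lambda) = (1/2) x^T Q x + c^T x + lambda^T (A x - b)
Stationarity (grad_x L = 0): Q x + c + A^T lambda = 0.
Primal feasibility: A x = b.

This gives the KKT block system:
  [ Q   A^T ] [ x     ]   [-c ]
  [ A    0  ] [ lambda ] = [ b ]

Solving the linear system:
  x*      = (-0.2014, 3.5324, -2.7986)
  lambda* = (4.6475, 10.7986)
  f(x*)   = 71.5755

x* = (-0.2014, 3.5324, -2.7986), lambda* = (4.6475, 10.7986)


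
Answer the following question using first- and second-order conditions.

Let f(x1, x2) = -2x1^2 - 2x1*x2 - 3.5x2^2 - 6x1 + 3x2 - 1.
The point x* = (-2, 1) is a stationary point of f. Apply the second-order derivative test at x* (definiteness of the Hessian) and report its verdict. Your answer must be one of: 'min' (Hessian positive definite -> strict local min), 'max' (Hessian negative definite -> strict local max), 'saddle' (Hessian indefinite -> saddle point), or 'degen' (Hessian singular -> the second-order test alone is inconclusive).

Compute the Hessian H = grad^2 f:
  H = [[-4, -2], [-2, -7]]
Verify stationarity: grad f(x*) = H x* + g = (0, 0).
Eigenvalues of H: -8, -3.
Both eigenvalues < 0, so H is negative definite -> x* is a strict local max.

max


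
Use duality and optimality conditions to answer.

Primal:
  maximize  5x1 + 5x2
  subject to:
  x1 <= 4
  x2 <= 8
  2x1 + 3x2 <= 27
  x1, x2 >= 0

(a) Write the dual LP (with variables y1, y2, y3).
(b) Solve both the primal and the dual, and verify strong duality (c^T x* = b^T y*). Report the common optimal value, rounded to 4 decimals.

The standard primal-dual pair for 'max c^T x s.t. A x <= b, x >= 0' is:
  Dual:  min b^T y  s.t.  A^T y >= c,  y >= 0.

So the dual LP is:
  minimize  4y1 + 8y2 + 27y3
  subject to:
    y1 + 2y3 >= 5
    y2 + 3y3 >= 5
    y1, y2, y3 >= 0

Solving the primal: x* = (4, 6.3333).
  primal value c^T x* = 51.6667.
Solving the dual: y* = (1.6667, 0, 1.6667).
  dual value b^T y* = 51.6667.
Strong duality: c^T x* = b^T y*. Confirmed.

51.6667


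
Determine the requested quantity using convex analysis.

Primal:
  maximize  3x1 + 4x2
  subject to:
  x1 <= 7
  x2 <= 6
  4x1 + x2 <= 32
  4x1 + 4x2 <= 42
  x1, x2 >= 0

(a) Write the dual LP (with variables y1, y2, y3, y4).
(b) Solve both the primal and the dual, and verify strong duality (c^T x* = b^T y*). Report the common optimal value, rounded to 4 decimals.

The standard primal-dual pair for 'max c^T x s.t. A x <= b, x >= 0' is:
  Dual:  min b^T y  s.t.  A^T y >= c,  y >= 0.

So the dual LP is:
  minimize  7y1 + 6y2 + 32y3 + 42y4
  subject to:
    y1 + 4y3 + 4y4 >= 3
    y2 + y3 + 4y4 >= 4
    y1, y2, y3, y4 >= 0

Solving the primal: x* = (4.5, 6).
  primal value c^T x* = 37.5.
Solving the dual: y* = (0, 1, 0, 0.75).
  dual value b^T y* = 37.5.
Strong duality: c^T x* = b^T y*. Confirmed.

37.5


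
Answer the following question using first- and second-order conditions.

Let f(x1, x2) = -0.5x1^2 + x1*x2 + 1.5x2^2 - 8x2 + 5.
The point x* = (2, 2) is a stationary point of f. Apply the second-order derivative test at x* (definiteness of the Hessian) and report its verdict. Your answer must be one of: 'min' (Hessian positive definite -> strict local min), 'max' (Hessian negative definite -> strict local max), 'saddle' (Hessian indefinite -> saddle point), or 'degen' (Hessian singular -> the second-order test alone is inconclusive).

Compute the Hessian H = grad^2 f:
  H = [[-1, 1], [1, 3]]
Verify stationarity: grad f(x*) = H x* + g = (0, 0).
Eigenvalues of H: -1.2361, 3.2361.
Eigenvalues have mixed signs, so H is indefinite -> x* is a saddle point.

saddle


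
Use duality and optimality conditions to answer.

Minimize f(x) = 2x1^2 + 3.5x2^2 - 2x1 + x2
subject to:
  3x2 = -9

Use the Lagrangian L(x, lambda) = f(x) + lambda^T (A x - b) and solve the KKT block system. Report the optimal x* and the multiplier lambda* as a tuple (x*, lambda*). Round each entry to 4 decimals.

Form the Lagrangian:
  L(x, lambda) = (1/2) x^T Q x + c^T x + lambda^T (A x - b)
Stationarity (grad_x L = 0): Q x + c + A^T lambda = 0.
Primal feasibility: A x = b.

This gives the KKT block system:
  [ Q   A^T ] [ x     ]   [-c ]
  [ A    0  ] [ lambda ] = [ b ]

Solving the linear system:
  x*      = (0.5, -3)
  lambda* = (6.6667)
  f(x*)   = 28

x* = (0.5, -3), lambda* = (6.6667)


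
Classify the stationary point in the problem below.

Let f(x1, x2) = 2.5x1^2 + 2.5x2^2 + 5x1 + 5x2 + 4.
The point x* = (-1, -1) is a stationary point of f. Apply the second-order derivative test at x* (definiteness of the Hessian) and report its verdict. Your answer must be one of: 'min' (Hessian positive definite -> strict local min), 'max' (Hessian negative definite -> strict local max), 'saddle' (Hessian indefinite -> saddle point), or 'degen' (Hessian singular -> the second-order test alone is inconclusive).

Compute the Hessian H = grad^2 f:
  H = [[5, 0], [0, 5]]
Verify stationarity: grad f(x*) = H x* + g = (0, 0).
Eigenvalues of H: 5, 5.
Both eigenvalues > 0, so H is positive definite -> x* is a strict local min.

min


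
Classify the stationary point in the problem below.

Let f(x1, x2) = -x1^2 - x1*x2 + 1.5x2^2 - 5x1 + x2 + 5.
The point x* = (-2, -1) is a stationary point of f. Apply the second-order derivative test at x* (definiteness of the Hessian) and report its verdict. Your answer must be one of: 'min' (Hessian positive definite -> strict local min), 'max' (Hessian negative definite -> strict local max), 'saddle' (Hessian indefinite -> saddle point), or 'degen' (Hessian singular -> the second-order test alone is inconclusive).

Compute the Hessian H = grad^2 f:
  H = [[-2, -1], [-1, 3]]
Verify stationarity: grad f(x*) = H x* + g = (0, 0).
Eigenvalues of H: -2.1926, 3.1926.
Eigenvalues have mixed signs, so H is indefinite -> x* is a saddle point.

saddle


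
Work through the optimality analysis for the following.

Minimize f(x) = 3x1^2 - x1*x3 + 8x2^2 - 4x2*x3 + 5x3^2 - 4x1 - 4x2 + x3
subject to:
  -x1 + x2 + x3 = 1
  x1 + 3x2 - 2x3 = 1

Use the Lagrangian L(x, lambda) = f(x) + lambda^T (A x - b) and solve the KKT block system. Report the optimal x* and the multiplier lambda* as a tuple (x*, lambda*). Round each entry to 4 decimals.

Form the Lagrangian:
  L(x, lambda) = (1/2) x^T Q x + c^T x + lambda^T (A x - b)
Stationarity (grad_x L = 0): Q x + c + A^T lambda = 0.
Primal feasibility: A x = b.

This gives the KKT block system:
  [ Q   A^T ] [ x     ]   [-c ]
  [ A    0  ] [ lambda ] = [ b ]

Solving the linear system:
  x*      = (0.1496, 0.6299, 0.5197)
  lambda* = (-3.7165, -0.0945)
  f(x*)   = 0.6063

x* = (0.1496, 0.6299, 0.5197), lambda* = (-3.7165, -0.0945)


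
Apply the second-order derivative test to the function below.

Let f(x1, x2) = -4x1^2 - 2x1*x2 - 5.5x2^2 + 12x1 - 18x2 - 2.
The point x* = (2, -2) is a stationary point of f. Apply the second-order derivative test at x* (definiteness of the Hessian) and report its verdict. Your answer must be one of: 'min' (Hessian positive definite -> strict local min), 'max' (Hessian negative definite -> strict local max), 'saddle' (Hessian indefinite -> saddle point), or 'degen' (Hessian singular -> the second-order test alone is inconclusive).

Compute the Hessian H = grad^2 f:
  H = [[-8, -2], [-2, -11]]
Verify stationarity: grad f(x*) = H x* + g = (0, 0).
Eigenvalues of H: -12, -7.
Both eigenvalues < 0, so H is negative definite -> x* is a strict local max.

max


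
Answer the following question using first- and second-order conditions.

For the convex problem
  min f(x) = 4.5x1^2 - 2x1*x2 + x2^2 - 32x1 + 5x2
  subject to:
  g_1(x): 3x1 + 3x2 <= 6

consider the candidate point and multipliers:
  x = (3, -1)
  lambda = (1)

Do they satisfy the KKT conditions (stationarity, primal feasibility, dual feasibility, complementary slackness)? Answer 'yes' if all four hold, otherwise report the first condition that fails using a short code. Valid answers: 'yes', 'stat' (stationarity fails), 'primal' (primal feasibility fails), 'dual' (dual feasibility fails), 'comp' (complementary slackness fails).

Gradient of f: grad f(x) = Q x + c = (-3, -3)
Constraint values g_i(x) = a_i^T x - b_i:
  g_1((3, -1)) = 0
Stationarity residual: grad f(x) + sum_i lambda_i a_i = (0, 0)
  -> stationarity OK
Primal feasibility (all g_i <= 0): OK
Dual feasibility (all lambda_i >= 0): OK
Complementary slackness (lambda_i * g_i(x) = 0 for all i): OK

Verdict: yes, KKT holds.

yes


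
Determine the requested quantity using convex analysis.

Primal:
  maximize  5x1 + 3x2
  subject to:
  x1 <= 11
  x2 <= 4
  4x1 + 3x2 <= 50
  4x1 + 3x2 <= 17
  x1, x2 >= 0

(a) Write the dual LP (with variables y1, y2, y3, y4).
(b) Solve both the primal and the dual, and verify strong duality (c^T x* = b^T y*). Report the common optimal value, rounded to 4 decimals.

The standard primal-dual pair for 'max c^T x s.t. A x <= b, x >= 0' is:
  Dual:  min b^T y  s.t.  A^T y >= c,  y >= 0.

So the dual LP is:
  minimize  11y1 + 4y2 + 50y3 + 17y4
  subject to:
    y1 + 4y3 + 4y4 >= 5
    y2 + 3y3 + 3y4 >= 3
    y1, y2, y3, y4 >= 0

Solving the primal: x* = (4.25, 0).
  primal value c^T x* = 21.25.
Solving the dual: y* = (0, 0, 0, 1.25).
  dual value b^T y* = 21.25.
Strong duality: c^T x* = b^T y*. Confirmed.

21.25


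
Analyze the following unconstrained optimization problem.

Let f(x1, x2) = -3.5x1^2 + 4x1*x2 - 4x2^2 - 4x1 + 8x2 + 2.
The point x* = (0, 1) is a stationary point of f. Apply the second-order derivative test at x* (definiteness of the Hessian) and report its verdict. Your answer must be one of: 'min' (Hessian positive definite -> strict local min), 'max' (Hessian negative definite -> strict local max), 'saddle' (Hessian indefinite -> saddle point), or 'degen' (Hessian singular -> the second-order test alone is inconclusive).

Compute the Hessian H = grad^2 f:
  H = [[-7, 4], [4, -8]]
Verify stationarity: grad f(x*) = H x* + g = (0, 0).
Eigenvalues of H: -11.5311, -3.4689.
Both eigenvalues < 0, so H is negative definite -> x* is a strict local max.

max


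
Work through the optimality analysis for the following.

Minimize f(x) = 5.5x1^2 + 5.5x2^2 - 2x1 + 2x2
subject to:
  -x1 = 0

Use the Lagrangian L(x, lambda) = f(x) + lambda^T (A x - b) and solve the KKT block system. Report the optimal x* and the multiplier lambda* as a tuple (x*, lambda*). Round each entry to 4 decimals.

Form the Lagrangian:
  L(x, lambda) = (1/2) x^T Q x + c^T x + lambda^T (A x - b)
Stationarity (grad_x L = 0): Q x + c + A^T lambda = 0.
Primal feasibility: A x = b.

This gives the KKT block system:
  [ Q   A^T ] [ x     ]   [-c ]
  [ A    0  ] [ lambda ] = [ b ]

Solving the linear system:
  x*      = (0, -0.1818)
  lambda* = (-2)
  f(x*)   = -0.1818

x* = (0, -0.1818), lambda* = (-2)


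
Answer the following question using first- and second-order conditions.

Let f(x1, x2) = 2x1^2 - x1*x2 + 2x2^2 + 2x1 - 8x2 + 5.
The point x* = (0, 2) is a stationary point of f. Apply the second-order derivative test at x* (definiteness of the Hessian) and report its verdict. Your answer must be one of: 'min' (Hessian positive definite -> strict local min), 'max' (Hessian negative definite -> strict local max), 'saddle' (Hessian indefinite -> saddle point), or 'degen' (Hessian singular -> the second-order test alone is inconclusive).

Compute the Hessian H = grad^2 f:
  H = [[4, -1], [-1, 4]]
Verify stationarity: grad f(x*) = H x* + g = (0, 0).
Eigenvalues of H: 3, 5.
Both eigenvalues > 0, so H is positive definite -> x* is a strict local min.

min


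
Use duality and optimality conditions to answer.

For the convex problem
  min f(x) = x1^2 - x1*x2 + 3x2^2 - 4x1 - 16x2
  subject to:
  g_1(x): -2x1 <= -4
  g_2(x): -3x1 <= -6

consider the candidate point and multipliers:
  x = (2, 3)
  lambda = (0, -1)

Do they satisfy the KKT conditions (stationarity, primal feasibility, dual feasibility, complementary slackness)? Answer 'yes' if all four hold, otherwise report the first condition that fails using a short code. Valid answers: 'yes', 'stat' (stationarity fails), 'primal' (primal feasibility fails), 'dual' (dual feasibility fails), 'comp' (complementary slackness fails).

Gradient of f: grad f(x) = Q x + c = (-3, 0)
Constraint values g_i(x) = a_i^T x - b_i:
  g_1((2, 3)) = 0
  g_2((2, 3)) = 0
Stationarity residual: grad f(x) + sum_i lambda_i a_i = (0, 0)
  -> stationarity OK
Primal feasibility (all g_i <= 0): OK
Dual feasibility (all lambda_i >= 0): FAILS
Complementary slackness (lambda_i * g_i(x) = 0 for all i): OK

Verdict: the first failing condition is dual_feasibility -> dual.

dual


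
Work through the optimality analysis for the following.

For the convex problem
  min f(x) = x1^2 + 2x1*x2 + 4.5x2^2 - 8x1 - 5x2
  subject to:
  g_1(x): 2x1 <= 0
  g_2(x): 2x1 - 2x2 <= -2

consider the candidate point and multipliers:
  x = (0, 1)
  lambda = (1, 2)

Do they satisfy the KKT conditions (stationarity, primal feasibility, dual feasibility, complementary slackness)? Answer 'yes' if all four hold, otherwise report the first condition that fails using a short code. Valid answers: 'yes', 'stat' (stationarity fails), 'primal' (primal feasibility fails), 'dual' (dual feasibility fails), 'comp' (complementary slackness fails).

Gradient of f: grad f(x) = Q x + c = (-6, 4)
Constraint values g_i(x) = a_i^T x - b_i:
  g_1((0, 1)) = 0
  g_2((0, 1)) = 0
Stationarity residual: grad f(x) + sum_i lambda_i a_i = (0, 0)
  -> stationarity OK
Primal feasibility (all g_i <= 0): OK
Dual feasibility (all lambda_i >= 0): OK
Complementary slackness (lambda_i * g_i(x) = 0 for all i): OK

Verdict: yes, KKT holds.

yes


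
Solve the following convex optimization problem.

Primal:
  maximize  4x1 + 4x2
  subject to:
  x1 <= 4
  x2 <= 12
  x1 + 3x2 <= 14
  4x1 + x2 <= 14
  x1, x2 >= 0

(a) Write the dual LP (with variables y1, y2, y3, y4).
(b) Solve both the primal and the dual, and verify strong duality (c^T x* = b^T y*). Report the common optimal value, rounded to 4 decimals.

The standard primal-dual pair for 'max c^T x s.t. A x <= b, x >= 0' is:
  Dual:  min b^T y  s.t.  A^T y >= c,  y >= 0.

So the dual LP is:
  minimize  4y1 + 12y2 + 14y3 + 14y4
  subject to:
    y1 + y3 + 4y4 >= 4
    y2 + 3y3 + y4 >= 4
    y1, y2, y3, y4 >= 0

Solving the primal: x* = (2.5455, 3.8182).
  primal value c^T x* = 25.4545.
Solving the dual: y* = (0, 0, 1.0909, 0.7273).
  dual value b^T y* = 25.4545.
Strong duality: c^T x* = b^T y*. Confirmed.

25.4545


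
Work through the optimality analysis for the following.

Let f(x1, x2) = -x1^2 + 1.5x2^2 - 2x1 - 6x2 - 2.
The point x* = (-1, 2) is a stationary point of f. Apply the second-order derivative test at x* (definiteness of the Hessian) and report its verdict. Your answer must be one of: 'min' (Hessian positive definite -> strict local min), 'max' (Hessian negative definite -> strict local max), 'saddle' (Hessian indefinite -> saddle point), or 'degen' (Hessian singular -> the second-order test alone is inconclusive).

Compute the Hessian H = grad^2 f:
  H = [[-2, 0], [0, 3]]
Verify stationarity: grad f(x*) = H x* + g = (0, 0).
Eigenvalues of H: -2, 3.
Eigenvalues have mixed signs, so H is indefinite -> x* is a saddle point.

saddle


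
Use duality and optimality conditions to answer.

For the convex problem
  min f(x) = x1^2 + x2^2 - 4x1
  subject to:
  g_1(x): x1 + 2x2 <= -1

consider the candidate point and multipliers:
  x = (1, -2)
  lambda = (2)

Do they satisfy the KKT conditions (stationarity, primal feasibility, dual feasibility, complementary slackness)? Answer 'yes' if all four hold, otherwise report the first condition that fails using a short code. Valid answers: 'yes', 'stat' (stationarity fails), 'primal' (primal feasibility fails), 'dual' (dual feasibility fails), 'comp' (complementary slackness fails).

Gradient of f: grad f(x) = Q x + c = (-2, -4)
Constraint values g_i(x) = a_i^T x - b_i:
  g_1((1, -2)) = -2
Stationarity residual: grad f(x) + sum_i lambda_i a_i = (0, 0)
  -> stationarity OK
Primal feasibility (all g_i <= 0): OK
Dual feasibility (all lambda_i >= 0): OK
Complementary slackness (lambda_i * g_i(x) = 0 for all i): FAILS

Verdict: the first failing condition is complementary_slackness -> comp.

comp


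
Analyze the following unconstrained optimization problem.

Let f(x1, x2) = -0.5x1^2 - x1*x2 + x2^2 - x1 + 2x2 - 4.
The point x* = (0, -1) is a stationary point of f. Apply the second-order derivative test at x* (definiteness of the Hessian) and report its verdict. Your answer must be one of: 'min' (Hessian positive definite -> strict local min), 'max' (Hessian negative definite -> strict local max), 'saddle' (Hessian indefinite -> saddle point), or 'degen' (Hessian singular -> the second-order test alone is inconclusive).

Compute the Hessian H = grad^2 f:
  H = [[-1, -1], [-1, 2]]
Verify stationarity: grad f(x*) = H x* + g = (0, 0).
Eigenvalues of H: -1.3028, 2.3028.
Eigenvalues have mixed signs, so H is indefinite -> x* is a saddle point.

saddle


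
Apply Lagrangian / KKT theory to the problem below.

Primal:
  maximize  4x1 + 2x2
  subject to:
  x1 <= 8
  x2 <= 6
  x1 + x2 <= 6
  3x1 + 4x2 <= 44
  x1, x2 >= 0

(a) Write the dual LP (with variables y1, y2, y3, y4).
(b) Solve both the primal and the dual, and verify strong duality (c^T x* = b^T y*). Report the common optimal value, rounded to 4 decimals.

The standard primal-dual pair for 'max c^T x s.t. A x <= b, x >= 0' is:
  Dual:  min b^T y  s.t.  A^T y >= c,  y >= 0.

So the dual LP is:
  minimize  8y1 + 6y2 + 6y3 + 44y4
  subject to:
    y1 + y3 + 3y4 >= 4
    y2 + y3 + 4y4 >= 2
    y1, y2, y3, y4 >= 0

Solving the primal: x* = (6, 0).
  primal value c^T x* = 24.
Solving the dual: y* = (0, 0, 4, 0).
  dual value b^T y* = 24.
Strong duality: c^T x* = b^T y*. Confirmed.

24


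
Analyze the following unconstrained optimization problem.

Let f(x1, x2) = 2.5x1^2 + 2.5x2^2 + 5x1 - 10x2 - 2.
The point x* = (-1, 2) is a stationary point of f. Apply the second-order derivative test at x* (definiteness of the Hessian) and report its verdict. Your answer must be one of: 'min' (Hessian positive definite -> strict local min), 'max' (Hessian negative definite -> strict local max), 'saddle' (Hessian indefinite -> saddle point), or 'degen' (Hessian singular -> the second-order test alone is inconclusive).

Compute the Hessian H = grad^2 f:
  H = [[5, 0], [0, 5]]
Verify stationarity: grad f(x*) = H x* + g = (0, 0).
Eigenvalues of H: 5, 5.
Both eigenvalues > 0, so H is positive definite -> x* is a strict local min.

min


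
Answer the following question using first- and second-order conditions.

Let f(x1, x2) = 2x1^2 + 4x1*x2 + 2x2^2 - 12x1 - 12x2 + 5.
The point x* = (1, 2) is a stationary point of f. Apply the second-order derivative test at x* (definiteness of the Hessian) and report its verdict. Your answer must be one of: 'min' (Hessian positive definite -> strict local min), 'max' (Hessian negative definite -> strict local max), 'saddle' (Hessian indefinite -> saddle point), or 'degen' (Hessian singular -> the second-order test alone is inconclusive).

Compute the Hessian H = grad^2 f:
  H = [[4, 4], [4, 4]]
Verify stationarity: grad f(x*) = H x* + g = (0, 0).
Eigenvalues of H: 0, 8.
H has a zero eigenvalue (singular; positive semidefinite but not definite), so H is neither positive definite, negative definite, nor indefinite. The second-order test alone is inconclusive -> degen.
(Indeed, f is constant along the null direction of H through x*, so x* is not a strict local extremum.)

degen


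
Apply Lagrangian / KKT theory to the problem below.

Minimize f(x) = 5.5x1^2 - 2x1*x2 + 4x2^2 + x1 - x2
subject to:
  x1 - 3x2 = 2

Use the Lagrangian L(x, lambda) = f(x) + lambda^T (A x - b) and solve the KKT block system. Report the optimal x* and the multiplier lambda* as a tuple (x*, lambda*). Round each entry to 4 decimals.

Form the Lagrangian:
  L(x, lambda) = (1/2) x^T Q x + c^T x + lambda^T (A x - b)
Stationarity (grad_x L = 0): Q x + c + A^T lambda = 0.
Primal feasibility: A x = b.

This gives the KKT block system:
  [ Q   A^T ] [ x     ]   [-c ]
  [ A    0  ] [ lambda ] = [ b ]

Solving the linear system:
  x*      = (-0.0211, -0.6737)
  lambda* = (-2.1158)
  f(x*)   = 2.4421

x* = (-0.0211, -0.6737), lambda* = (-2.1158)


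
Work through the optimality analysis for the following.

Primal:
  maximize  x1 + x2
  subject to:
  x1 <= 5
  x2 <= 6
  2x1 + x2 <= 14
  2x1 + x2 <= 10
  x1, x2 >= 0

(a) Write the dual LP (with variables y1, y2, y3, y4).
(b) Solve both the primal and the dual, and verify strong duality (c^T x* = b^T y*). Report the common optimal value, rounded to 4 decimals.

The standard primal-dual pair for 'max c^T x s.t. A x <= b, x >= 0' is:
  Dual:  min b^T y  s.t.  A^T y >= c,  y >= 0.

So the dual LP is:
  minimize  5y1 + 6y2 + 14y3 + 10y4
  subject to:
    y1 + 2y3 + 2y4 >= 1
    y2 + y3 + y4 >= 1
    y1, y2, y3, y4 >= 0

Solving the primal: x* = (2, 6).
  primal value c^T x* = 8.
Solving the dual: y* = (0, 0.5, 0, 0.5).
  dual value b^T y* = 8.
Strong duality: c^T x* = b^T y*. Confirmed.

8


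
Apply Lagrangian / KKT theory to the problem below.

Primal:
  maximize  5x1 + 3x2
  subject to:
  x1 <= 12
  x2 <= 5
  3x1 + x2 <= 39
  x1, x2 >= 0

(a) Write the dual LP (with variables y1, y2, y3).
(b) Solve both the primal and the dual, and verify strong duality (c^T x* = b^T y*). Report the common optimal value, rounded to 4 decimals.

The standard primal-dual pair for 'max c^T x s.t. A x <= b, x >= 0' is:
  Dual:  min b^T y  s.t.  A^T y >= c,  y >= 0.

So the dual LP is:
  minimize  12y1 + 5y2 + 39y3
  subject to:
    y1 + 3y3 >= 5
    y2 + y3 >= 3
    y1, y2, y3 >= 0

Solving the primal: x* = (11.3333, 5).
  primal value c^T x* = 71.6667.
Solving the dual: y* = (0, 1.3333, 1.6667).
  dual value b^T y* = 71.6667.
Strong duality: c^T x* = b^T y*. Confirmed.

71.6667


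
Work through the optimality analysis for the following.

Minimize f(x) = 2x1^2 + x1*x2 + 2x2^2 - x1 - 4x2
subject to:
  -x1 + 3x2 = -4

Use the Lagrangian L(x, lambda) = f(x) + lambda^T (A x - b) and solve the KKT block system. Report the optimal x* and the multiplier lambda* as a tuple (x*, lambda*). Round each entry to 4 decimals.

Form the Lagrangian:
  L(x, lambda) = (1/2) x^T Q x + c^T x + lambda^T (A x - b)
Stationarity (grad_x L = 0): Q x + c + A^T lambda = 0.
Primal feasibility: A x = b.

This gives the KKT block system:
  [ Q   A^T ] [ x     ]   [-c ]
  [ A    0  ] [ lambda ] = [ b ]

Solving the linear system:
  x*      = (1.0652, -0.9783)
  lambda* = (2.2826)
  f(x*)   = 5.9891

x* = (1.0652, -0.9783), lambda* = (2.2826)


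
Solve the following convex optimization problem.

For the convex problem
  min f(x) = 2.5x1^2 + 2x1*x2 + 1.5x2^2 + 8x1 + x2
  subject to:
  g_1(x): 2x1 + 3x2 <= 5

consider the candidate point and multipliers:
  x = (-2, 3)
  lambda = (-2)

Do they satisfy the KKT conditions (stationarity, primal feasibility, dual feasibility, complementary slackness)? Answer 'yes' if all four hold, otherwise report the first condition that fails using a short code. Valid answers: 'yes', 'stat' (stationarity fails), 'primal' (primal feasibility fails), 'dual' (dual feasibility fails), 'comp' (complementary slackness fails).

Gradient of f: grad f(x) = Q x + c = (4, 6)
Constraint values g_i(x) = a_i^T x - b_i:
  g_1((-2, 3)) = 0
Stationarity residual: grad f(x) + sum_i lambda_i a_i = (0, 0)
  -> stationarity OK
Primal feasibility (all g_i <= 0): OK
Dual feasibility (all lambda_i >= 0): FAILS
Complementary slackness (lambda_i * g_i(x) = 0 for all i): OK

Verdict: the first failing condition is dual_feasibility -> dual.

dual


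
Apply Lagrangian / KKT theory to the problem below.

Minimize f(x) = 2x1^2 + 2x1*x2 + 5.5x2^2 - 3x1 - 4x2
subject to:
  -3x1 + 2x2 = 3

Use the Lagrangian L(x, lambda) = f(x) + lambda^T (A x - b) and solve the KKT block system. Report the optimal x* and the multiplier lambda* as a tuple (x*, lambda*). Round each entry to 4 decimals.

Form the Lagrangian:
  L(x, lambda) = (1/2) x^T Q x + c^T x + lambda^T (A x - b)
Stationarity (grad_x L = 0): Q x + c + A^T lambda = 0.
Primal feasibility: A x = b.

This gives the KKT block system:
  [ Q   A^T ] [ x     ]   [-c ]
  [ A    0  ] [ lambda ] = [ b ]

Solving the linear system:
  x*      = (-0.5396, 0.6906)
  lambda* = (-1.259)
  f(x*)   = 1.3165

x* = (-0.5396, 0.6906), lambda* = (-1.259)


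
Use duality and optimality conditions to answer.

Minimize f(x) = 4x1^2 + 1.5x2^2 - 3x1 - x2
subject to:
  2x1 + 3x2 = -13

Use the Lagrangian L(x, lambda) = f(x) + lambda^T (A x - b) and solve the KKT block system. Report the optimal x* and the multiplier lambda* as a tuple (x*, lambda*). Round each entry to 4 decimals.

Form the Lagrangian:
  L(x, lambda) = (1/2) x^T Q x + c^T x + lambda^T (A x - b)
Stationarity (grad_x L = 0): Q x + c + A^T lambda = 0.
Primal feasibility: A x = b.

This gives the KKT block system:
  [ Q   A^T ] [ x     ]   [-c ]
  [ A    0  ] [ lambda ] = [ b ]

Solving the linear system:
  x*      = (-0.6786, -3.881)
  lambda* = (4.2143)
  f(x*)   = 30.3512

x* = (-0.6786, -3.881), lambda* = (4.2143)


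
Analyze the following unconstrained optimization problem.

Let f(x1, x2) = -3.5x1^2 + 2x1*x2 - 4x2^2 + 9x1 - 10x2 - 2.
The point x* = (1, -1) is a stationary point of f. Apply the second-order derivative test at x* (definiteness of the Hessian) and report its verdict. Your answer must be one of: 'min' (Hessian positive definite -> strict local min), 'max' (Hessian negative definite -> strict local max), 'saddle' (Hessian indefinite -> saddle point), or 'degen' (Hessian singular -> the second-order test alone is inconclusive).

Compute the Hessian H = grad^2 f:
  H = [[-7, 2], [2, -8]]
Verify stationarity: grad f(x*) = H x* + g = (0, 0).
Eigenvalues of H: -9.5616, -5.4384.
Both eigenvalues < 0, so H is negative definite -> x* is a strict local max.

max


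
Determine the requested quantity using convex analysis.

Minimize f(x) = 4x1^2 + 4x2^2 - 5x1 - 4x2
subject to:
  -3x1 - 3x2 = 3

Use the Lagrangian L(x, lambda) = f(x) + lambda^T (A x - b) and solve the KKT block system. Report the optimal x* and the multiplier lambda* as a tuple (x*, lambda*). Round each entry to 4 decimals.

Form the Lagrangian:
  L(x, lambda) = (1/2) x^T Q x + c^T x + lambda^T (A x - b)
Stationarity (grad_x L = 0): Q x + c + A^T lambda = 0.
Primal feasibility: A x = b.

This gives the KKT block system:
  [ Q   A^T ] [ x     ]   [-c ]
  [ A    0  ] [ lambda ] = [ b ]

Solving the linear system:
  x*      = (-0.4375, -0.5625)
  lambda* = (-2.8333)
  f(x*)   = 6.4688

x* = (-0.4375, -0.5625), lambda* = (-2.8333)


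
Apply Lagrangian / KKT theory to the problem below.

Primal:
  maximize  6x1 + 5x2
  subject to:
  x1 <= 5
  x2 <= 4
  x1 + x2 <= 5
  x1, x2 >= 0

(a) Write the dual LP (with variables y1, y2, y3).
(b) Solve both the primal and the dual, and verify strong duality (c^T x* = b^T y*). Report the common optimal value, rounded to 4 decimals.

The standard primal-dual pair for 'max c^T x s.t. A x <= b, x >= 0' is:
  Dual:  min b^T y  s.t.  A^T y >= c,  y >= 0.

So the dual LP is:
  minimize  5y1 + 4y2 + 5y3
  subject to:
    y1 + y3 >= 6
    y2 + y3 >= 5
    y1, y2, y3 >= 0

Solving the primal: x* = (5, 0).
  primal value c^T x* = 30.
Solving the dual: y* = (1, 0, 5).
  dual value b^T y* = 30.
Strong duality: c^T x* = b^T y*. Confirmed.

30


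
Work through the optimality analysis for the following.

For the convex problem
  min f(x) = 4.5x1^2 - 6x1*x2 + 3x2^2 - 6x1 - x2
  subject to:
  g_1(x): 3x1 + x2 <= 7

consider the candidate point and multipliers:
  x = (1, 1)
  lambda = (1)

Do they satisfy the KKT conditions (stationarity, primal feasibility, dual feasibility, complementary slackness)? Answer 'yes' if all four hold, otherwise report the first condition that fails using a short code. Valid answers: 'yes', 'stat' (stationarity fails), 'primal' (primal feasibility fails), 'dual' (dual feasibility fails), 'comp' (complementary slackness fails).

Gradient of f: grad f(x) = Q x + c = (-3, -1)
Constraint values g_i(x) = a_i^T x - b_i:
  g_1((1, 1)) = -3
Stationarity residual: grad f(x) + sum_i lambda_i a_i = (0, 0)
  -> stationarity OK
Primal feasibility (all g_i <= 0): OK
Dual feasibility (all lambda_i >= 0): OK
Complementary slackness (lambda_i * g_i(x) = 0 for all i): FAILS

Verdict: the first failing condition is complementary_slackness -> comp.

comp


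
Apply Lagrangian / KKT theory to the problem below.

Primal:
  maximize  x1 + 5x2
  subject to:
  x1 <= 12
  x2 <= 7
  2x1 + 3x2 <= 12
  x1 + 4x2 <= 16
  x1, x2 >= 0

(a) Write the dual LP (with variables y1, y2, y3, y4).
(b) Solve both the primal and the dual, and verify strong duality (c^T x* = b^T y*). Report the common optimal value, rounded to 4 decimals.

The standard primal-dual pair for 'max c^T x s.t. A x <= b, x >= 0' is:
  Dual:  min b^T y  s.t.  A^T y >= c,  y >= 0.

So the dual LP is:
  minimize  12y1 + 7y2 + 12y3 + 16y4
  subject to:
    y1 + 2y3 + y4 >= 1
    y2 + 3y3 + 4y4 >= 5
    y1, y2, y3, y4 >= 0

Solving the primal: x* = (0, 4).
  primal value c^T x* = 20.
Solving the dual: y* = (0, 0, 0, 1.25).
  dual value b^T y* = 20.
Strong duality: c^T x* = b^T y*. Confirmed.

20


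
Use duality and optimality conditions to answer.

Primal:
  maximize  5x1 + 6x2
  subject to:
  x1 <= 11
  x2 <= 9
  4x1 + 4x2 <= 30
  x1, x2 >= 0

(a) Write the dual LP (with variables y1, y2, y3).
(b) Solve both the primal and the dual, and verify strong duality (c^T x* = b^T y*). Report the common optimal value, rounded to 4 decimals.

The standard primal-dual pair for 'max c^T x s.t. A x <= b, x >= 0' is:
  Dual:  min b^T y  s.t.  A^T y >= c,  y >= 0.

So the dual LP is:
  minimize  11y1 + 9y2 + 30y3
  subject to:
    y1 + 4y3 >= 5
    y2 + 4y3 >= 6
    y1, y2, y3 >= 0

Solving the primal: x* = (0, 7.5).
  primal value c^T x* = 45.
Solving the dual: y* = (0, 0, 1.5).
  dual value b^T y* = 45.
Strong duality: c^T x* = b^T y*. Confirmed.

45


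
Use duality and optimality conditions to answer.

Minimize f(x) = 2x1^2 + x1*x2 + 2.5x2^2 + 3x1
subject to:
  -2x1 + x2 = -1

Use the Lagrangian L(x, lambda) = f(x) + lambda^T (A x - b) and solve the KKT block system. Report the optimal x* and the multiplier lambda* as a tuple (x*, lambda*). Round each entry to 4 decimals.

Form the Lagrangian:
  L(x, lambda) = (1/2) x^T Q x + c^T x + lambda^T (A x - b)
Stationarity (grad_x L = 0): Q x + c + A^T lambda = 0.
Primal feasibility: A x = b.

This gives the KKT block system:
  [ Q   A^T ] [ x     ]   [-c ]
  [ A    0  ] [ lambda ] = [ b ]

Solving the linear system:
  x*      = (0.2857, -0.4286)
  lambda* = (1.8571)
  f(x*)   = 1.3571

x* = (0.2857, -0.4286), lambda* = (1.8571)


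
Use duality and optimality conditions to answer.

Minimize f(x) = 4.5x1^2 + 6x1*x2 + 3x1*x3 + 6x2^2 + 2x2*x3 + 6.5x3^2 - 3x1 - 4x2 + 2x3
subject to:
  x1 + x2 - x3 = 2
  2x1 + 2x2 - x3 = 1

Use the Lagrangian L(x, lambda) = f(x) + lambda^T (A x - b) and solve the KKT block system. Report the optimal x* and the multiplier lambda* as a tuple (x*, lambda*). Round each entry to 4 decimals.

Form the Lagrangian:
  L(x, lambda) = (1/2) x^T Q x + c^T x + lambda^T (A x - b)
Stationarity (grad_x L = 0): Q x + c + A^T lambda = 0.
Primal feasibility: A x = b.

This gives the KKT block system:
  [ Q   A^T ] [ x     ]   [-c ]
  [ A    0  ] [ lambda ] = [ b ]

Solving the linear system:
  x*      = (-0.4444, -0.5556, -3)
  lambda* = (-98.2222, 58.7778)
  f(x*)   = 67.6111

x* = (-0.4444, -0.5556, -3), lambda* = (-98.2222, 58.7778)


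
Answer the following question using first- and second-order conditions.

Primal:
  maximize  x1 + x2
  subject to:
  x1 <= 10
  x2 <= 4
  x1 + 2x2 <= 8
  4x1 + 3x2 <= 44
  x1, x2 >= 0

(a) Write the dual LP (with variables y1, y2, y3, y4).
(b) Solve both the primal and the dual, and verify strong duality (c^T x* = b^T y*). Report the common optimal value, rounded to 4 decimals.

The standard primal-dual pair for 'max c^T x s.t. A x <= b, x >= 0' is:
  Dual:  min b^T y  s.t.  A^T y >= c,  y >= 0.

So the dual LP is:
  minimize  10y1 + 4y2 + 8y3 + 44y4
  subject to:
    y1 + y3 + 4y4 >= 1
    y2 + 2y3 + 3y4 >= 1
    y1, y2, y3, y4 >= 0

Solving the primal: x* = (8, 0).
  primal value c^T x* = 8.
Solving the dual: y* = (0, 0, 1, 0).
  dual value b^T y* = 8.
Strong duality: c^T x* = b^T y*. Confirmed.

8


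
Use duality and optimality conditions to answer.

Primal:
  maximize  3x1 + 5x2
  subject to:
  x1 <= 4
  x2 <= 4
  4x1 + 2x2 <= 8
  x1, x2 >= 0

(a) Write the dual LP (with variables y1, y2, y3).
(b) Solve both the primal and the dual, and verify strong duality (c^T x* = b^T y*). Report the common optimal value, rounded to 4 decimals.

The standard primal-dual pair for 'max c^T x s.t. A x <= b, x >= 0' is:
  Dual:  min b^T y  s.t.  A^T y >= c,  y >= 0.

So the dual LP is:
  minimize  4y1 + 4y2 + 8y3
  subject to:
    y1 + 4y3 >= 3
    y2 + 2y3 >= 5
    y1, y2, y3 >= 0

Solving the primal: x* = (0, 4).
  primal value c^T x* = 20.
Solving the dual: y* = (0, 3.5, 0.75).
  dual value b^T y* = 20.
Strong duality: c^T x* = b^T y*. Confirmed.

20


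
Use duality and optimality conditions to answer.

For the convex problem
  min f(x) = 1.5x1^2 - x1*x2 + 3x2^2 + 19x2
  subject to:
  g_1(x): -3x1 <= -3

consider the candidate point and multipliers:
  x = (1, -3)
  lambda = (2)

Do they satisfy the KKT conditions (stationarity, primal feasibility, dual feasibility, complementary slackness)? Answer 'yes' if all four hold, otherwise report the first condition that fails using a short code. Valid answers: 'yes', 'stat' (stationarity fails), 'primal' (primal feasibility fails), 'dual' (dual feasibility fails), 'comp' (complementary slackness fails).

Gradient of f: grad f(x) = Q x + c = (6, 0)
Constraint values g_i(x) = a_i^T x - b_i:
  g_1((1, -3)) = 0
Stationarity residual: grad f(x) + sum_i lambda_i a_i = (0, 0)
  -> stationarity OK
Primal feasibility (all g_i <= 0): OK
Dual feasibility (all lambda_i >= 0): OK
Complementary slackness (lambda_i * g_i(x) = 0 for all i): OK

Verdict: yes, KKT holds.

yes


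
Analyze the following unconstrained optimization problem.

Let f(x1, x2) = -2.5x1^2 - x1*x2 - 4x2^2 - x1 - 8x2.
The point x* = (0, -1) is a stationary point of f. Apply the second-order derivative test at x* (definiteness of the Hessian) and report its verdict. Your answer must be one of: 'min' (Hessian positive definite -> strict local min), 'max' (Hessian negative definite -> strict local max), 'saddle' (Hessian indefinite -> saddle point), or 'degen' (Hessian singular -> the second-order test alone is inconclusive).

Compute the Hessian H = grad^2 f:
  H = [[-5, -1], [-1, -8]]
Verify stationarity: grad f(x*) = H x* + g = (0, 0).
Eigenvalues of H: -8.3028, -4.6972.
Both eigenvalues < 0, so H is negative definite -> x* is a strict local max.

max


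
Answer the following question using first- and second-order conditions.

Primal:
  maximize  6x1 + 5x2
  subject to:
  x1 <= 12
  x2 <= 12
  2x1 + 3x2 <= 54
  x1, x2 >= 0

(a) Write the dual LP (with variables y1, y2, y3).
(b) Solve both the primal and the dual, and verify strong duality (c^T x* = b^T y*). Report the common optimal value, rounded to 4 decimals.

The standard primal-dual pair for 'max c^T x s.t. A x <= b, x >= 0' is:
  Dual:  min b^T y  s.t.  A^T y >= c,  y >= 0.

So the dual LP is:
  minimize  12y1 + 12y2 + 54y3
  subject to:
    y1 + 2y3 >= 6
    y2 + 3y3 >= 5
    y1, y2, y3 >= 0

Solving the primal: x* = (12, 10).
  primal value c^T x* = 122.
Solving the dual: y* = (2.6667, 0, 1.6667).
  dual value b^T y* = 122.
Strong duality: c^T x* = b^T y*. Confirmed.

122


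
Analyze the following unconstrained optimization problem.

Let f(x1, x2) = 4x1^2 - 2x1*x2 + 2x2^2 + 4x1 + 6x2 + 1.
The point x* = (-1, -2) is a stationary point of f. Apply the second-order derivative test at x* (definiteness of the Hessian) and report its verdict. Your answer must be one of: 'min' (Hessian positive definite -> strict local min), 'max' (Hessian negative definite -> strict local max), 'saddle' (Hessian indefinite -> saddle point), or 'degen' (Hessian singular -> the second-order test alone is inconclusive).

Compute the Hessian H = grad^2 f:
  H = [[8, -2], [-2, 4]]
Verify stationarity: grad f(x*) = H x* + g = (0, 0).
Eigenvalues of H: 3.1716, 8.8284.
Both eigenvalues > 0, so H is positive definite -> x* is a strict local min.

min
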